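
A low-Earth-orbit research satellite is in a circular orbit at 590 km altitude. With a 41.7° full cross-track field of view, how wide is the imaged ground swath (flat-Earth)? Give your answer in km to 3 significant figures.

449 km

Half-angle = 41.7°/2 = 20.85°.
Swath width ≈ 2h·tan(θ/2) = 2 × 590 × tan(20.85°) = 449.4 km.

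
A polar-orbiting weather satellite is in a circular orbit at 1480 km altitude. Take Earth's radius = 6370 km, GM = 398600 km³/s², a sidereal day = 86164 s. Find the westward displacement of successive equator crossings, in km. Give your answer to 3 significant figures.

3220 km

Semi-major axis a = 6370 + 1480 = 7850 km. Period T = 2π√(a³/μ) = 2π√(7850³/398600) = 6921.7 s = 115.36 min.
During one orbit Earth rotates (6921.7 / 86164) × 360° = 28.92°.
At the equator that is 28.92° × (2π·6370/360) km/° = 28.92 × 111.2 = 3215 km.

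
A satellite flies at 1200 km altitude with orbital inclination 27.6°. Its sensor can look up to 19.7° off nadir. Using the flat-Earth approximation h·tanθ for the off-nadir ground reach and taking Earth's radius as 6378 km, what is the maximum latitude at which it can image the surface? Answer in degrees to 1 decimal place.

31.5°

For a prograde orbit the ground track reaches latitude ±i = ±27.6°.
Sensor half-swath on the ground ≈ 1200·tan(19.7°) = 430 km = 3.86° of latitude.
Maximum observable latitude ≈ 27.6 + 3.86 = 31.5°.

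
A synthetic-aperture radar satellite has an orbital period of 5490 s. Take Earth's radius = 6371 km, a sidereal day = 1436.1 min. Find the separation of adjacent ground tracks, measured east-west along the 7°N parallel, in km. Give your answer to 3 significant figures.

Node shift per orbit = (5490.0/86166) × 360° = 22.94°.
Equatorial spacing = 22.94 × 111.2 km/° = 2550 km.
At 7° latitude, spacing = 2550 × cos(7°) = 2531 km.

2530 km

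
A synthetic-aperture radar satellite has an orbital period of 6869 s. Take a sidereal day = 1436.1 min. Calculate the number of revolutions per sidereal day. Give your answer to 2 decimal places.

Orbits per sidereal day = 86166 / 6869.0 = 12.544.

12.54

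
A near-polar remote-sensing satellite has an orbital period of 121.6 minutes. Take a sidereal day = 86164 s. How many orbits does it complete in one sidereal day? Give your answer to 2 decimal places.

T = 121.6 min = 7296.0 s.
Orbits per sidereal day = 86164 / 7296.0 = 11.810.

11.81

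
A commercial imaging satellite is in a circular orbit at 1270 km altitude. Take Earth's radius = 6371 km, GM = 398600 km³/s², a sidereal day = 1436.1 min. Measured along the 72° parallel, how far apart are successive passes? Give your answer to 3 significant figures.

954 km

Semi-major axis a = 6371 + 1270 = 7641 km. Period T = 2π√(a³/μ) = 2π√(7641³/398600) = 6647.2 s = 110.79 min.
Node shift per orbit = (6647.2/86166) × 360° = 27.77°.
Equatorial spacing = 27.77 × 111.2 km/° = 3088 km.
At 72° latitude, spacing = 3088 × cos(72°) = 954 km.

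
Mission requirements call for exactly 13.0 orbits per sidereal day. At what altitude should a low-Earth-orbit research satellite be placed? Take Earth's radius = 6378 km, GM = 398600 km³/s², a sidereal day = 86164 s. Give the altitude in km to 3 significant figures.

Required period T = 86164 / 13.0 = 6628.0 s.
From T = 2π√(a³/μ): a = (μ T²/4π²)^(1/3) = (398600 × 6628.0² / 4π²)^(1/3) = 7626 km.
Altitude h = a − R = 7626 − 6378 = 1248 km.

1250 km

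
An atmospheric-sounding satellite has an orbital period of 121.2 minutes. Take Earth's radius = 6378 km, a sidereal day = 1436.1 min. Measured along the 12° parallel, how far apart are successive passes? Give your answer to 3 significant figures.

3310 km

T = 121.2 min = 7272.0 s.
Node shift per orbit = (7272.0/86166) × 360° = 30.38°.
Equatorial spacing = 30.38 × 111.3 km/° = 3382 km.
At 12° latitude, spacing = 3382 × cos(12°) = 3308 km.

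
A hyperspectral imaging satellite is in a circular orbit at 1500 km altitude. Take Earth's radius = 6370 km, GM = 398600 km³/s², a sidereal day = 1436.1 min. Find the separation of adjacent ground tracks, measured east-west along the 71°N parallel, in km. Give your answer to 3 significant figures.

Semi-major axis a = 6370 + 1500 = 7870 km. Period T = 2π√(a³/μ) = 2π√(7870³/398600) = 6948.2 s = 115.80 min.
Node shift per orbit = (6948.2/86166) × 360° = 29.03°.
Equatorial spacing = 29.03 × 111.2 km/° = 3227 km.
At 71° latitude, spacing = 3227 × cos(71°) = 1051 km.

1050 km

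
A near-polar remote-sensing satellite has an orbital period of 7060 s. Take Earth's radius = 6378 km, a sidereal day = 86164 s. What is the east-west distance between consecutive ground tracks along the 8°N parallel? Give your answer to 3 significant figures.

3250 km

Node shift per orbit = (7060.0/86164) × 360° = 29.50°.
Equatorial spacing = 29.50 × 111.3 km/° = 3284 km.
At 8° latitude, spacing = 3284 × cos(8°) = 3252 km.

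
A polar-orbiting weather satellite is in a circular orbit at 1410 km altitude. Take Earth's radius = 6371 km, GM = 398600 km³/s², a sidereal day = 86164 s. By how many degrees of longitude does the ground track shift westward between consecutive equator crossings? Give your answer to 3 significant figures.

28.5°

Semi-major axis a = 6371 + 1410 = 7781 km. Period T = 2π√(a³/μ) = 2π√(7781³/398600) = 6830.7 s = 113.84 min.
During one orbit Earth rotates (6830.7 / 86164) × 360° = 28.54°.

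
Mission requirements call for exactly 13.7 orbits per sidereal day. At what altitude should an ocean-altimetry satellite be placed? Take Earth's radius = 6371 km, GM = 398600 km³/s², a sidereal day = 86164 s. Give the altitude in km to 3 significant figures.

993 km

Required period T = 86164 / 13.7 = 6289.3 s.
From T = 2π√(a³/μ): a = (μ T²/4π²)^(1/3) = (398600 × 6289.3² / 4π²)^(1/3) = 7364 km.
Altitude h = a − R = 7364 − 6371 = 993 km.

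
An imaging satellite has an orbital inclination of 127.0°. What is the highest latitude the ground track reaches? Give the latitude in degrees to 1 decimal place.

53.0°

Retrograde orbit: the ground track reaches ±(180° − i) = ±(180 − 127.0) = ±53.0°.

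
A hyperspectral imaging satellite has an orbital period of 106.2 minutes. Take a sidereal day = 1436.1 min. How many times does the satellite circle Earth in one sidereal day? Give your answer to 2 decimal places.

T = 106.2 min = 6372.0 s.
Orbits per sidereal day = 86166 / 6372.0 = 13.523.

13.52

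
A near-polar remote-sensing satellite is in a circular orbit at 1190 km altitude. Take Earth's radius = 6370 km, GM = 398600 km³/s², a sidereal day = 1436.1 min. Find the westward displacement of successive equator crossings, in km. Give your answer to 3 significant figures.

Semi-major axis a = 6370 + 1190 = 7560 km. Period T = 2π√(a³/μ) = 2π√(7560³/398600) = 6541.7 s = 109.03 min.
During one orbit Earth rotates (6541.7 / 86166) × 360° = 27.33°.
At the equator that is 27.33° × (2π·6370/360) km/° = 27.33 × 111.2 = 3039 km.

3040 km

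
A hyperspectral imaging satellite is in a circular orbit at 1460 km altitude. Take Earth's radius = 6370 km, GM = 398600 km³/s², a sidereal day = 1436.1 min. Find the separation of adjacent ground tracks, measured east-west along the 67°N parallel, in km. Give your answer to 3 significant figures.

1250 km

Semi-major axis a = 6370 + 1460 = 7830 km. Period T = 2π√(a³/μ) = 2π√(7830³/398600) = 6895.3 s = 114.92 min.
Node shift per orbit = (6895.3/86166) × 360° = 28.81°.
Equatorial spacing = 28.81 × 111.2 km/° = 3203 km.
At 67° latitude, spacing = 3203 × cos(67°) = 1251 km.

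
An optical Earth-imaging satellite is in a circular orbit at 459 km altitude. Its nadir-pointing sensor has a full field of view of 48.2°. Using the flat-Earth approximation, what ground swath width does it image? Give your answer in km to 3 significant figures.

Half-angle = 48.2°/2 = 24.1°.
Swath width ≈ 2h·tan(θ/2) = 2 × 459 × tan(24.1°) = 410.6 km.

411 km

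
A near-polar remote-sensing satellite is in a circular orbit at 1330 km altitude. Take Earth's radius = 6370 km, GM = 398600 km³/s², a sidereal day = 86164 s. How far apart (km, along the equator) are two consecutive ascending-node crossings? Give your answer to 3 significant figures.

Semi-major axis a = 6370 + 1330 = 7700 km. Period T = 2π√(a³/μ) = 2π√(7700³/398600) = 6724.3 s = 112.07 min.
During one orbit Earth rotates (6724.3 / 86164) × 360° = 28.09°.
At the equator that is 28.09° × (2π·6370/360) km/° = 28.09 × 111.2 = 3123 km.

3120 km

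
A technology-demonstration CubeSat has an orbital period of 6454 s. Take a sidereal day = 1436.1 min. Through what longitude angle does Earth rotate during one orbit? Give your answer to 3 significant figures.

27.0°

During one orbit Earth rotates (6454.0 / 86166) × 360° = 26.96°.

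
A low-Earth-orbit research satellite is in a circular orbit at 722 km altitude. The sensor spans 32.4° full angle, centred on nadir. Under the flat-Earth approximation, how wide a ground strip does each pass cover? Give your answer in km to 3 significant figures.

Half-angle = 32.4°/2 = 16.2°.
Swath width ≈ 2h·tan(θ/2) = 2 × 722 × tan(16.2°) = 419.5 km.

420 km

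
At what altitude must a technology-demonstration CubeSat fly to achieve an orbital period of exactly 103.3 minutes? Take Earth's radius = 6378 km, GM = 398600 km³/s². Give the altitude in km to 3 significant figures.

915 km

T = 103.3 min = 6198.0 s.
From T = 2π√(a³/μ): a = (μ T²/4π²)^(1/3) = (398600 × 6198.0² / 4π²)^(1/3) = 7293 km.
Altitude h = a − R = 7293 − 6378 = 915 km.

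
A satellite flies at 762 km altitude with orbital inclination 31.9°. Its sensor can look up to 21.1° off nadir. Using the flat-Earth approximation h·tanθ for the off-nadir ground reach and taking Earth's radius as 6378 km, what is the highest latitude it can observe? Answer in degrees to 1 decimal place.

34.5°

For a prograde orbit the ground track reaches latitude ±i = ±31.9°.
Sensor half-swath on the ground ≈ 762·tan(21.1°) = 294 km = 2.64° of latitude.
Maximum observable latitude ≈ 31.9 + 2.64 = 34.5°.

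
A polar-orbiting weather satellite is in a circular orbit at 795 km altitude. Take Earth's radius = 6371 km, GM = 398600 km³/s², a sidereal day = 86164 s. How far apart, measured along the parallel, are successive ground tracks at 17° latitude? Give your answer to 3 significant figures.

2680 km

Semi-major axis a = 6371 + 795 = 7166 km. Period T = 2π√(a³/μ) = 2π√(7166³/398600) = 6037.1 s = 100.62 min.
Node shift per orbit = (6037.1/86164) × 360° = 25.22°.
Equatorial spacing = 25.22 × 111.2 km/° = 2805 km.
At 17° latitude, spacing = 2805 × cos(17°) = 2682 km.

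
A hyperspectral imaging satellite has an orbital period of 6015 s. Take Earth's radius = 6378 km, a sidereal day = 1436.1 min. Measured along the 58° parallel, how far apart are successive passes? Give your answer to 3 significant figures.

1480 km

Node shift per orbit = (6015.0/86166) × 360° = 25.13°.
Equatorial spacing = 25.13 × 111.3 km/° = 2797 km.
At 58° latitude, spacing = 2797 × cos(58°) = 1482 km.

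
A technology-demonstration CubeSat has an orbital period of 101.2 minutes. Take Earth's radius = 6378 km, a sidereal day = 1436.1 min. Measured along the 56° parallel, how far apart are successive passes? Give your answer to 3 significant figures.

T = 101.2 min = 6072.0 s.
Node shift per orbit = (6072.0/86166) × 360° = 25.37°.
Equatorial spacing = 25.37 × 111.3 km/° = 2824 km.
At 56° latitude, spacing = 2824 × cos(56°) = 1579 km.

1580 km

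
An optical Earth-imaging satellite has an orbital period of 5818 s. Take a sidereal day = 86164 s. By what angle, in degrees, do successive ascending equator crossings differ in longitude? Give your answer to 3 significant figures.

24.3°

During one orbit Earth rotates (5818.0 / 86164) × 360° = 24.31°.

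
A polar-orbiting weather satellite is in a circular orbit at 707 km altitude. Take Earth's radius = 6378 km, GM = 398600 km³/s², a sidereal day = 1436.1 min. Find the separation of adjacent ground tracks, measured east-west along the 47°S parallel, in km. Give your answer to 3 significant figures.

1880 km

Semi-major axis a = 6378 + 707 = 7085 km. Period T = 2π√(a³/μ) = 2π√(7085³/398600) = 5935.0 s = 98.92 min.
Node shift per orbit = (5935.0/86166) × 360° = 24.80°.
Equatorial spacing = 24.80 × 111.3 km/° = 2760 km.
At 47° latitude, spacing = 2760 × cos(47°) = 1882 km.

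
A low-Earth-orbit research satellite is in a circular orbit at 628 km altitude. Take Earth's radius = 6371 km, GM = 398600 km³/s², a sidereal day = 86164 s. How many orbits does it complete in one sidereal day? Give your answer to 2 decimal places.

Semi-major axis a = 6371 + 628 = 6999 km. Period T = 2π√(a³/μ) = 2π√(6999³/398600) = 5827.3 s = 97.12 min.
Orbits per sidereal day = 86164 / 5827.3 = 14.786.

14.79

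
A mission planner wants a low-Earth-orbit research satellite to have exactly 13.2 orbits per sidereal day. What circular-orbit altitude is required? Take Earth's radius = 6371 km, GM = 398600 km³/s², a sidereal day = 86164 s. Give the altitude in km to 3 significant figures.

Required period T = 86164 / 13.2 = 6527.6 s.
From T = 2π√(a³/μ): a = (μ T²/4π²)^(1/3) = (398600 × 6527.6² / 4π²)^(1/3) = 7549 km.
Altitude h = a − R = 7549 − 6371 = 1178 km.

1180 km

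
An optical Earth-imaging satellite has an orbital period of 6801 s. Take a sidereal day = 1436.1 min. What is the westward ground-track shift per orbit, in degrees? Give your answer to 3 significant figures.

During one orbit Earth rotates (6801.0 / 86166) × 360° = 28.41°.

28.4°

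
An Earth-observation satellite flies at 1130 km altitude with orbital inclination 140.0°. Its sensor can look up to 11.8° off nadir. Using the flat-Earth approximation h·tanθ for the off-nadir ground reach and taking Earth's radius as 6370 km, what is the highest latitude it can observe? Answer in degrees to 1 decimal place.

Retrograde orbit: the ground track reaches ±(180° − i) = ±(180 − 140.0) = ±40.0°.
Sensor half-swath on the ground ≈ 1130·tan(11.8°) = 236 km = 2.12° of latitude.
Maximum observable latitude ≈ 40.0 + 2.12 = 42.1°.

42.1°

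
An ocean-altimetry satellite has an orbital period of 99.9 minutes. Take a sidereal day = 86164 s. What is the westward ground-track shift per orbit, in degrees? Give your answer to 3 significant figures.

T = 99.9 min = 5994.0 s.
During one orbit Earth rotates (5994.0 / 86164) × 360° = 25.04°.

25.0°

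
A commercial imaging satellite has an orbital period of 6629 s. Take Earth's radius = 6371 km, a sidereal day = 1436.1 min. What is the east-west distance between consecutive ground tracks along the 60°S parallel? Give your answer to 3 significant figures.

Node shift per orbit = (6629.0/86166) × 360° = 27.70°.
Equatorial spacing = 27.70 × 111.2 km/° = 3080 km.
At 60° latitude, spacing = 3080 × cos(60°) = 1540 km.

1540 km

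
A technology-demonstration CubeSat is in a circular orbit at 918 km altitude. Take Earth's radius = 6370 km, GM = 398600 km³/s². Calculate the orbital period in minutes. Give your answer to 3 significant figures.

103 min

Semi-major axis a = 6370 + 918 = 7288 km. Period T = 2π√(a³/μ) = 2π√(7288³/398600) = 6191.9 s = 103.20 min.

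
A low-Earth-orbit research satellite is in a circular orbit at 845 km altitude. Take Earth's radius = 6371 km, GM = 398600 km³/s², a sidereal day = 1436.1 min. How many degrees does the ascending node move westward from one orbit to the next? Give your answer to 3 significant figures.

25.5°

Semi-major axis a = 6371 + 845 = 7216 km. Period T = 2π√(a³/μ) = 2π√(7216³/398600) = 6100.4 s = 101.67 min.
During one orbit Earth rotates (6100.4 / 86166) × 360° = 25.49°.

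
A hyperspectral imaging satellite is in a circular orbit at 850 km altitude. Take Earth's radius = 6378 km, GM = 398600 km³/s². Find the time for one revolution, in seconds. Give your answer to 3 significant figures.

Semi-major axis a = 6378 + 850 = 7228 km. Period T = 2π√(a³/μ) = 2π√(7228³/398600) = 6115.6 s = 101.93 min.

6120 seconds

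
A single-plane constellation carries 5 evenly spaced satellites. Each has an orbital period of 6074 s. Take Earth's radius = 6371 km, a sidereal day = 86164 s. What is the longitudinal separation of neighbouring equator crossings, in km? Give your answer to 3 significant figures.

564 km

Single-satellite node shift = (6074.0/86164) × 360° = 25.38°.
With 5 satellites evenly phased, successive equator crossings are 25.38/5 = 5.076° apart.
That is 5.076 × 111.2 = 564 km at the equator.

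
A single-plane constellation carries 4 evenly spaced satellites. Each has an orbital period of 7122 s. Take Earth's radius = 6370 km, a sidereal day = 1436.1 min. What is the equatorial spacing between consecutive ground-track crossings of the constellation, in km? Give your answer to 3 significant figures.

Single-satellite node shift = (7122.0/86166) × 360° = 29.76°.
With 4 satellites evenly phased, successive equator crossings are 29.76/4 = 7.439° apart.
That is 7.439 × 111.2 = 827 km at the equator.

827 km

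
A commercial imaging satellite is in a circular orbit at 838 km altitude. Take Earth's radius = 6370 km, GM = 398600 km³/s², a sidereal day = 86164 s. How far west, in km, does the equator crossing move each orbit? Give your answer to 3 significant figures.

2830 km

Semi-major axis a = 6370 + 838 = 7208 km. Period T = 2π√(a³/μ) = 2π√(7208³/398600) = 6090.2 s = 101.50 min.
During one orbit Earth rotates (6090.2 / 86164) × 360° = 25.45°.
At the equator that is 25.45° × (2π·6370/360) km/° = 25.45 × 111.2 = 2829 km.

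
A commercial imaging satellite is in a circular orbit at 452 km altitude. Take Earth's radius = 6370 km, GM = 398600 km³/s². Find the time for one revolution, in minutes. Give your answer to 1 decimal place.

93.5 min

Semi-major axis a = 6370 + 452 = 6822 km. Period T = 2π√(a³/μ) = 2π√(6822³/398600) = 5607.6 s = 93.46 min.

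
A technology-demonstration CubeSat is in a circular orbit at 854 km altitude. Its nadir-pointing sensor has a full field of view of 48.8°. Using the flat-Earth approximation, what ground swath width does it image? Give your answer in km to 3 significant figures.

775 km

Half-angle = 48.8°/2 = 24.4°.
Swath width ≈ 2h·tan(θ/2) = 2 × 854 × tan(24.4°) = 774.8 km.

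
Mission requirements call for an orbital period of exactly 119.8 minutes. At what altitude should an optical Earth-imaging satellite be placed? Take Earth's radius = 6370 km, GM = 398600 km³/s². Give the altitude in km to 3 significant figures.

1680 km

T = 119.8 min = 7188.0 s.
From T = 2π√(a³/μ): a = (μ T²/4π²)^(1/3) = (398600 × 7188.0² / 4π²)^(1/3) = 8050 km.
Altitude h = a − R = 8050 − 6370 = 1680 km.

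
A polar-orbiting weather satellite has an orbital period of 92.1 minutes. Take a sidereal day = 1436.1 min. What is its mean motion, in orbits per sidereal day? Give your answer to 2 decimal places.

T = 92.1 min = 5526.0 s.
Orbits per sidereal day = 86166 / 5526.0 = 15.593.

15.59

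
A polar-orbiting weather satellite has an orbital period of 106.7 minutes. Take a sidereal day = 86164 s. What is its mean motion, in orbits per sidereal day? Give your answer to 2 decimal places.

13.46

T = 106.7 min = 6402.0 s.
Orbits per sidereal day = 86164 / 6402.0 = 13.459.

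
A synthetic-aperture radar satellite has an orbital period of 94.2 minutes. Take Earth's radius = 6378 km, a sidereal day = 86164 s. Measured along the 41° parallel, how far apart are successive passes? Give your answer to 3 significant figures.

T = 94.2 min = 5652.0 s.
Node shift per orbit = (5652.0/86164) × 360° = 23.61°.
Equatorial spacing = 23.61 × 111.3 km/° = 2629 km.
At 41° latitude, spacing = 2629 × cos(41°) = 1984 km.

1980 km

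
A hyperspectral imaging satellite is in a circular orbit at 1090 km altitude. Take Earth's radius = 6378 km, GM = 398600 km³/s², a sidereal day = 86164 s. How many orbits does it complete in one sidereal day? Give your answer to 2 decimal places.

Semi-major axis a = 6378 + 1090 = 7468 km. Period T = 2π√(a³/μ) = 2π√(7468³/398600) = 6422.7 s = 107.05 min.
Orbits per sidereal day = 86164 / 6422.7 = 13.416.

13.42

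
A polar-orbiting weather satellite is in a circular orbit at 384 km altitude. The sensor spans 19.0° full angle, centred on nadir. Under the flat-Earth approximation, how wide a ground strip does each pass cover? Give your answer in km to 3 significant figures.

129 km

Half-angle = 19.0°/2 = 9.5°.
Swath width ≈ 2h·tan(θ/2) = 2 × 384 × tan(9.5°) = 128.5 km.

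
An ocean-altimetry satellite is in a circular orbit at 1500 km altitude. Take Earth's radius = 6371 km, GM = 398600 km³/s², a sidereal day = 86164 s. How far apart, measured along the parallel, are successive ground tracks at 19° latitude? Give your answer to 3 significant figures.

3050 km

Semi-major axis a = 6371 + 1500 = 7871 km. Period T = 2π√(a³/μ) = 2π√(7871³/398600) = 6949.5 s = 115.83 min.
Node shift per orbit = (6949.5/86164) × 360° = 29.04°.
Equatorial spacing = 29.04 × 111.2 km/° = 3229 km.
At 19° latitude, spacing = 3229 × cos(19°) = 3053 km.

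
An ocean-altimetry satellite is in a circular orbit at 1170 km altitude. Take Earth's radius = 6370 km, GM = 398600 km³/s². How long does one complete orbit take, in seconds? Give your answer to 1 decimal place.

Semi-major axis a = 6370 + 1170 = 7540 km. Period T = 2π√(a³/μ) = 2π√(7540³/398600) = 6515.8 s = 108.60 min.

6515.8 seconds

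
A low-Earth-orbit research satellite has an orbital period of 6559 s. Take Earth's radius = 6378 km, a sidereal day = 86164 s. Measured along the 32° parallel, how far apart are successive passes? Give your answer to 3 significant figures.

Node shift per orbit = (6559.0/86164) × 360° = 27.40°.
Equatorial spacing = 27.40 × 111.3 km/° = 3051 km.
At 32° latitude, spacing = 3051 × cos(32°) = 2587 km.

2590 km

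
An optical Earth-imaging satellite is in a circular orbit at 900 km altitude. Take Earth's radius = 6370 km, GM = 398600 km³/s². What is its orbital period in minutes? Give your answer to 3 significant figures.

Semi-major axis a = 6370 + 900 = 7270 km. Period T = 2π√(a³/μ) = 2π√(7270³/398600) = 6169.0 s = 102.82 min.

103 min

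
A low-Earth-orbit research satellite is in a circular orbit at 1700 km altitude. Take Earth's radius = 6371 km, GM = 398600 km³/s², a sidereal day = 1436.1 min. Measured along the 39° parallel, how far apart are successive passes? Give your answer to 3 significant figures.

2610 km

Semi-major axis a = 6371 + 1700 = 8071 km. Period T = 2π√(a³/μ) = 2π√(8071³/398600) = 7216.1 s = 120.27 min.
Node shift per orbit = (7216.1/86166) × 360° = 30.15°.
Equatorial spacing = 30.15 × 111.2 km/° = 3352 km.
At 39° latitude, spacing = 3352 × cos(39°) = 2605 km.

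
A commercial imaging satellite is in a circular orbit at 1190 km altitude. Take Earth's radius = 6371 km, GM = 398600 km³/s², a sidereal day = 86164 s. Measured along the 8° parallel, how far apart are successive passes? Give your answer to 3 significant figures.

Semi-major axis a = 6371 + 1190 = 7561 km. Period T = 2π√(a³/μ) = 2π√(7561³/398600) = 6543.0 s = 109.05 min.
Node shift per orbit = (6543.0/86164) × 360° = 27.34°.
Equatorial spacing = 27.34 × 111.2 km/° = 3040 km.
At 8° latitude, spacing = 3040 × cos(8°) = 3010 km.

3010 km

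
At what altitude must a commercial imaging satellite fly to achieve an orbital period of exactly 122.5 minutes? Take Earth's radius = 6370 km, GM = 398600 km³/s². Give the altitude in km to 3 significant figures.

T = 122.5 min = 7350.0 s.
From T = 2π√(a³/μ): a = (μ T²/4π²)^(1/3) = (398600 × 7350.0² / 4π²)^(1/3) = 8171 km.
Altitude h = a − R = 8171 − 6370 = 1801 km.

1800 km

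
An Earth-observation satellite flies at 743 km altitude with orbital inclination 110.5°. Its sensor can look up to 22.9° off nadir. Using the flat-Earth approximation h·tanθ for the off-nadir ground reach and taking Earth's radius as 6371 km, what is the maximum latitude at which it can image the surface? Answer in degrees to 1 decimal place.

72.3°

Retrograde orbit: the ground track reaches ±(180° − i) = ±(180 − 110.5) = ±69.5°.
Sensor half-swath on the ground ≈ 743·tan(22.9°) = 314 km = 2.82° of latitude.
Maximum observable latitude ≈ 69.5 + 2.82 = 72.3°.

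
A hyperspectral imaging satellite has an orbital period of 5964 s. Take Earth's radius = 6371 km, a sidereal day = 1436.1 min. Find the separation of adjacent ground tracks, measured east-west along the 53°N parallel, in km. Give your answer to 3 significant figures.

1670 km

Node shift per orbit = (5964.0/86166) × 360° = 24.92°.
Equatorial spacing = 24.92 × 111.2 km/° = 2771 km.
At 53° latitude, spacing = 2771 × cos(53°) = 1667 km.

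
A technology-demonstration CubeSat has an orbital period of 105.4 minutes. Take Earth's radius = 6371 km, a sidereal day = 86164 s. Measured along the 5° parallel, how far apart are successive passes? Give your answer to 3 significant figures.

2930 km

T = 105.4 min = 6324.0 s.
Node shift per orbit = (6324.0/86164) × 360° = 26.42°.
Equatorial spacing = 26.42 × 111.2 km/° = 2938 km.
At 5° latitude, spacing = 2938 × cos(5°) = 2927 km.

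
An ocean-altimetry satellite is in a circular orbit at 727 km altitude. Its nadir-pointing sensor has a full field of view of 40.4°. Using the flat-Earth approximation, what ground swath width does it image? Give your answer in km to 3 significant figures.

535 km

Half-angle = 40.4°/2 = 20.2°.
Swath width ≈ 2h·tan(θ/2) = 2 × 727 × tan(20.2°) = 535.0 km.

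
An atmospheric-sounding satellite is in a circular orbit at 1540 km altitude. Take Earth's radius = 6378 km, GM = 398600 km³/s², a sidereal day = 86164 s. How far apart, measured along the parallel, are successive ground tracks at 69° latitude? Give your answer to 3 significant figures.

Semi-major axis a = 6378 + 1540 = 7918 km. Period T = 2π√(a³/μ) = 2π√(7918³/398600) = 7011.9 s = 116.86 min.
Node shift per orbit = (7011.9/86164) × 360° = 29.30°.
Equatorial spacing = 29.30 × 111.3 km/° = 3261 km.
At 69° latitude, spacing = 3261 × cos(69°) = 1169 km.

1170 km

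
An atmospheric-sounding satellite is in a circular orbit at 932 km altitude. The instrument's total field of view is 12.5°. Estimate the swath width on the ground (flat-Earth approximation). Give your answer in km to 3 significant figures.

204 km

Half-angle = 12.5°/2 = 6.25°.
Swath width ≈ 2h·tan(θ/2) = 2 × 932 × tan(6.25°) = 204.1 km.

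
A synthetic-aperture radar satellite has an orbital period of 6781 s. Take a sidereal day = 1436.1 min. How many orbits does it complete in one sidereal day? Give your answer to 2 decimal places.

12.71

Orbits per sidereal day = 86166 / 6781.0 = 12.707.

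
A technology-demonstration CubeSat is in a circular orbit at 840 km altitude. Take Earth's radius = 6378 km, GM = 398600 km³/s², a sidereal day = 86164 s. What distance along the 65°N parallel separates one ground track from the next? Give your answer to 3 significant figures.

Semi-major axis a = 6378 + 840 = 7218 km. Period T = 2π√(a³/μ) = 2π√(7218³/398600) = 6102.9 s = 101.72 min.
Node shift per orbit = (6102.9/86164) × 360° = 25.50°.
Equatorial spacing = 25.50 × 111.3 km/° = 2838 km.
At 65° latitude, spacing = 2838 × cos(65°) = 1200 km.

1200 km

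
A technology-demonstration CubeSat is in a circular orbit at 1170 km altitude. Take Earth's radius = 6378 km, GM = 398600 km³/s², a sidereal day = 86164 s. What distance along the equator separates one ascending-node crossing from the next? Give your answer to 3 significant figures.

3040 km

Semi-major axis a = 6378 + 1170 = 7548 km. Period T = 2π√(a³/μ) = 2π√(7548³/398600) = 6526.2 s = 108.77 min.
During one orbit Earth rotates (6526.2 / 86164) × 360° = 27.27°.
At the equator that is 27.27° × (2π·6378/360) km/° = 27.27 × 111.3 = 3035 km.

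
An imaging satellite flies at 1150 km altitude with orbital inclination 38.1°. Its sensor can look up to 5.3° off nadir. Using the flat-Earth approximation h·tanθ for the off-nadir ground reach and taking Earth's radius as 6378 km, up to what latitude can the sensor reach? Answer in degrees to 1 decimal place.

For a prograde orbit the ground track reaches latitude ±i = ±38.1°.
Sensor half-swath on the ground ≈ 1150·tan(5.3°) = 107 km = 0.96° of latitude.
Maximum observable latitude ≈ 38.1 + 0.96 = 39.1°.

39.1°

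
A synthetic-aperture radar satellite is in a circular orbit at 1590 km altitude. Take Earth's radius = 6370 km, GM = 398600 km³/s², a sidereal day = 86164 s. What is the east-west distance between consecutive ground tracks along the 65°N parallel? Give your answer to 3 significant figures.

Semi-major axis a = 6370 + 1590 = 7960 km. Period T = 2π√(a³/μ) = 2π√(7960³/398600) = 7067.7 s = 117.80 min.
Node shift per orbit = (7067.7/86164) × 360° = 29.53°.
Equatorial spacing = 29.53 × 111.2 km/° = 3283 km.
At 65° latitude, spacing = 3283 × cos(65°) = 1387 km.

1390 km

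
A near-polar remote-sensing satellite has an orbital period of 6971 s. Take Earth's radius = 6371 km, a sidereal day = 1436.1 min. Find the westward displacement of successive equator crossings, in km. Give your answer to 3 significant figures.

3240 km

During one orbit Earth rotates (6971.0 / 86166) × 360° = 29.12°.
At the equator that is 29.12° × (2π·6371/360) km/° = 29.12 × 111.2 = 3239 km.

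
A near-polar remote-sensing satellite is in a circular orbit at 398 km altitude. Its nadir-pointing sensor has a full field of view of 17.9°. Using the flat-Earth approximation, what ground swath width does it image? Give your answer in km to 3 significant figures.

125 km

Half-angle = 17.9°/2 = 8.95°.
Swath width ≈ 2h·tan(θ/2) = 2 × 398 × tan(8.95°) = 125.4 km.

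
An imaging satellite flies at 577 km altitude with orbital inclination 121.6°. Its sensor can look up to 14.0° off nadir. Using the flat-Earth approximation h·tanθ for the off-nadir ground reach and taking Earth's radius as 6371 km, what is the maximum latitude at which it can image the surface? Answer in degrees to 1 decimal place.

59.7°

Retrograde orbit: the ground track reaches ±(180° − i) = ±(180 − 121.6) = ±58.4°.
Sensor half-swath on the ground ≈ 577·tan(14.0°) = 144 km = 1.29° of latitude.
Maximum observable latitude ≈ 58.4 + 1.29 = 59.7°.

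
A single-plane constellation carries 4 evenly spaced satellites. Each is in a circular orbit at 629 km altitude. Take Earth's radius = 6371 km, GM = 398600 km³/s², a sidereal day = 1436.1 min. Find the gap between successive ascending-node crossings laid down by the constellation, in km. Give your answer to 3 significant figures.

677 km

Semi-major axis a = 6371 + 629 = 7000 km. Period T = 2π√(a³/μ) = 2π√(7000³/398600) = 5828.5 s = 97.14 min.
Single-satellite node shift = (5828.5/86166) × 360° = 24.35°.
With 4 satellites evenly phased, successive equator crossings are 24.35/4 = 6.088° apart.
That is 6.088 × 111.2 = 677 km at the equator.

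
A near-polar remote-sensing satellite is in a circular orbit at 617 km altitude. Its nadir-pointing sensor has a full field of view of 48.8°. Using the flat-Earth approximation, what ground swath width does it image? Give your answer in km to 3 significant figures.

Half-angle = 48.8°/2 = 24.4°.
Swath width ≈ 2h·tan(θ/2) = 2 × 617 × tan(24.4°) = 559.8 km.

560 km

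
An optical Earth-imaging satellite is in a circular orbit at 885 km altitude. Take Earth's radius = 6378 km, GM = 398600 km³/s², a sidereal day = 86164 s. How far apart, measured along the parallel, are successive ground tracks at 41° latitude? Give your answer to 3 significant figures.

Semi-major axis a = 6378 + 885 = 7263 km. Period T = 2π√(a³/μ) = 2π√(7263³/398600) = 6160.1 s = 102.67 min.
Node shift per orbit = (6160.1/86164) × 360° = 25.74°.
Equatorial spacing = 25.74 × 111.3 km/° = 2865 km.
At 41° latitude, spacing = 2865 × cos(41°) = 2162 km.

2160 km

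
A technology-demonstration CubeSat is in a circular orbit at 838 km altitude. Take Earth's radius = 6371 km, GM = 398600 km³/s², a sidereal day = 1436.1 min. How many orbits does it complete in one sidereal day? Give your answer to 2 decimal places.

14.15

Semi-major axis a = 6371 + 838 = 7209 km. Period T = 2π√(a³/μ) = 2π√(7209³/398600) = 6091.5 s = 101.52 min.
Orbits per sidereal day = 86166 / 6091.5 = 14.145.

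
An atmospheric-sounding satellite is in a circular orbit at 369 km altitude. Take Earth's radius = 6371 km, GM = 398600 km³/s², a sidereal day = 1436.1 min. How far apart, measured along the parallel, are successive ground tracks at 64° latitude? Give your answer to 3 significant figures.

Semi-major axis a = 6371 + 369 = 6740 km. Period T = 2π√(a³/μ) = 2π√(6740³/398600) = 5506.8 s = 91.78 min.
Node shift per orbit = (5506.8/86166) × 360° = 23.01°.
Equatorial spacing = 23.01 × 111.2 km/° = 2558 km.
At 64° latitude, spacing = 2558 × cos(64°) = 1121 km.

1120 km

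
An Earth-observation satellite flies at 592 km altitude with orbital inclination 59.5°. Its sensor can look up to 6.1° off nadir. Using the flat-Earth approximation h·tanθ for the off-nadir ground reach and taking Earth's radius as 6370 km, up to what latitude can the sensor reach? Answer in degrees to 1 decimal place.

For a prograde orbit the ground track reaches latitude ±i = ±59.5°.
Sensor half-swath on the ground ≈ 592·tan(6.1°) = 63 km = 0.57° of latitude.
Maximum observable latitude ≈ 59.5 + 0.57 = 60.1°.

60.1°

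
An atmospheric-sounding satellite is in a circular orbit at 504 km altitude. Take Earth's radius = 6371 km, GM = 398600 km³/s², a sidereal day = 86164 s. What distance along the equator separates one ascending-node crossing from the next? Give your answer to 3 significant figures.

Semi-major axis a = 6371 + 504 = 6875 km. Period T = 2π√(a³/μ) = 2π√(6875³/398600) = 5673.1 s = 94.55 min.
During one orbit Earth rotates (5673.1 / 86164) × 360° = 23.70°.
At the equator that is 23.70° × (2π·6371/360) km/° = 23.70 × 111.2 = 2636 km.

2640 km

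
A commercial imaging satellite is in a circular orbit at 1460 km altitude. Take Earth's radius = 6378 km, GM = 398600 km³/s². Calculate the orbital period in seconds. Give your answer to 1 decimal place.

6905.9 seconds

Semi-major axis a = 6378 + 1460 = 7838 km. Period T = 2π√(a³/μ) = 2π√(7838³/398600) = 6905.9 s = 115.10 min.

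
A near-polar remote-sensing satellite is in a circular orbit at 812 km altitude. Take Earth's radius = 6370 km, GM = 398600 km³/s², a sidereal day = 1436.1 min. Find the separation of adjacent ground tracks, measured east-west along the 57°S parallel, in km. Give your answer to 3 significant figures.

Semi-major axis a = 6370 + 812 = 7182 km. Period T = 2π√(a³/μ) = 2π√(7182³/398600) = 6057.3 s = 100.96 min.
Node shift per orbit = (6057.3/86166) × 360° = 25.31°.
Equatorial spacing = 25.31 × 111.2 km/° = 2814 km.
At 57° latitude, spacing = 2814 × cos(57°) = 1532 km.

1530 km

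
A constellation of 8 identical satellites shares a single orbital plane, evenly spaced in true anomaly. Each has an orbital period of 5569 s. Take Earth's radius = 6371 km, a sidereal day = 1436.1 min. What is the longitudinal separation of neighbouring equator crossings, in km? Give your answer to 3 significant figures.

Single-satellite node shift = (5569.0/86166) × 360° = 23.27°.
With 8 satellites evenly phased, successive equator crossings are 23.27/8 = 2.908° apart.
That is 2.908 × 111.2 = 323 km at the equator.

323 km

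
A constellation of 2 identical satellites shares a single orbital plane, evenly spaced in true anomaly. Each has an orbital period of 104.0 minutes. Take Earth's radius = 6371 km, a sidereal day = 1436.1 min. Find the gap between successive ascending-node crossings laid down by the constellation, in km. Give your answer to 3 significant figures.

1450 km

T = 104.0 min = 6240.0 s.
Single-satellite node shift = (6240.0/86166) × 360° = 26.07°.
With 2 satellites evenly phased, successive equator crossings are 26.07/2 = 13.035° apart.
That is 13.035 × 111.2 = 1449 km at the equator.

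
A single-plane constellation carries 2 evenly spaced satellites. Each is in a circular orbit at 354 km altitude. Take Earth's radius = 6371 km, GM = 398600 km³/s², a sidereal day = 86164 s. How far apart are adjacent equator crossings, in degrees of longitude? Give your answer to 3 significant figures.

Semi-major axis a = 6371 + 354 = 6725 km. Period T = 2π√(a³/μ) = 2π√(6725³/398600) = 5488.4 s = 91.47 min.
Single-satellite node shift = (5488.4/86164) × 360° = 22.93°.
With 2 satellites evenly phased, successive equator crossings are 22.93/2 = 11.466° apart.

11.5°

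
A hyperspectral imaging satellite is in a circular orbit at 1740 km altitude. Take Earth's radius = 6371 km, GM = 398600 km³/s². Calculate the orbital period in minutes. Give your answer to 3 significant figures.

121 min

Semi-major axis a = 6371 + 1740 = 8111 km. Period T = 2π√(a³/μ) = 2π√(8111³/398600) = 7269.8 s = 121.16 min.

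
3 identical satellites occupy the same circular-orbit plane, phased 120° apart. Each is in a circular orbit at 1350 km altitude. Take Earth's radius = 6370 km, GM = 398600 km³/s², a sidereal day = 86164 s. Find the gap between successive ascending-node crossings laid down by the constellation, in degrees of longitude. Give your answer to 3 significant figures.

9.40°

Semi-major axis a = 6370 + 1350 = 7720 km. Period T = 2π√(a³/μ) = 2π√(7720³/398600) = 6750.5 s = 112.51 min.
Single-satellite node shift = (6750.5/86164) × 360° = 28.20°.
With 3 satellites evenly phased, successive equator crossings are 28.20/3 = 9.401° apart.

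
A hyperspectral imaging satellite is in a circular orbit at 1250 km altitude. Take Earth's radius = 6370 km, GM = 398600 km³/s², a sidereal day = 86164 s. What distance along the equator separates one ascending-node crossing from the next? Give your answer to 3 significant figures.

Semi-major axis a = 6370 + 1250 = 7620 km. Period T = 2π√(a³/μ) = 2π√(7620³/398600) = 6619.8 s = 110.33 min.
During one orbit Earth rotates (6619.8 / 86164) × 360° = 27.66°.
At the equator that is 27.66° × (2π·6370/360) km/° = 27.66 × 111.2 = 3075 km.

3070 km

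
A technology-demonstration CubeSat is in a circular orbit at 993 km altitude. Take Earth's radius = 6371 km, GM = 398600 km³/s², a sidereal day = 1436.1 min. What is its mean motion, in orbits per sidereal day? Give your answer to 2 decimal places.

Semi-major axis a = 6371 + 993 = 7364 km. Period T = 2π√(a³/μ) = 2π√(7364³/398600) = 6289.0 s = 104.82 min.
Orbits per sidereal day = 86166 / 6289.0 = 13.701.

13.70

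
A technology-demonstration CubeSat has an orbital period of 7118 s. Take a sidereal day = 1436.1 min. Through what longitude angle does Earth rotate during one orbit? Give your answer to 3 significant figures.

29.7°

During one orbit Earth rotates (7118.0 / 86166) × 360° = 29.74°.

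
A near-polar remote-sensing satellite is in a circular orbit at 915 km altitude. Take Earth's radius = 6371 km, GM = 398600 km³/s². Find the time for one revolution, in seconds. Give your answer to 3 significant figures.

6190 seconds

Semi-major axis a = 6371 + 915 = 7286 km. Period T = 2π√(a³/μ) = 2π√(7286³/398600) = 6189.3 s = 103.16 min.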